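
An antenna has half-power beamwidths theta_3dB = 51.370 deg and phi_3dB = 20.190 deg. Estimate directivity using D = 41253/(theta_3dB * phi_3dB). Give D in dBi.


D_linear = 41253 / (51.370 * 20.190) = 39.77495
D_dBi = 10 * log10(39.77495) = 16.00 dBi

16.00 dBi


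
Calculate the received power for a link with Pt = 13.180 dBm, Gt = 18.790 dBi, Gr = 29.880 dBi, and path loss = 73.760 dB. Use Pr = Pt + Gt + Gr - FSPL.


Pr = 13.180 + 18.790 + 29.880 - 73.760 = -11.91 dBm

-11.91 dBm


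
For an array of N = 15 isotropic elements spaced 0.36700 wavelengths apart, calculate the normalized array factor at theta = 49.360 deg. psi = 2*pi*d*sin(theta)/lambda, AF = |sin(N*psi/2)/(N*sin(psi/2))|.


psi = 2*pi*0.36700*sin(49.360 deg) = 1.749778 rad
AF = |sin(15*1.749778/2) / (15*sin(1.749778/2))| = 0.04592

0.04592


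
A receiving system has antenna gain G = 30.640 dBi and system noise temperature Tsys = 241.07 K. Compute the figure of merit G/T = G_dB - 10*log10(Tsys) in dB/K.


G/T = 30.640 - 10*log10(241.07) = 30.640 - 23.82143 = 6.819 dB/K

6.819 dB/K


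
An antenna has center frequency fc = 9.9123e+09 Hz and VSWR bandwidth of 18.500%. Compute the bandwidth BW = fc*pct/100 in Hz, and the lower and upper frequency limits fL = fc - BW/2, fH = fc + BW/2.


BW = 9.9123e+09 * 18.500/100 = 1.833776e+09 Hz
fL = 9.9123e+09 - 1.833776e+09/2 = 8.995e+09 Hz
fH = 9.9123e+09 + 1.833776e+09/2 = 1.083e+10 Hz

BW=1.834e+09 Hz, fL=8.995e+09 Hz, fH=1.083e+10 Hz


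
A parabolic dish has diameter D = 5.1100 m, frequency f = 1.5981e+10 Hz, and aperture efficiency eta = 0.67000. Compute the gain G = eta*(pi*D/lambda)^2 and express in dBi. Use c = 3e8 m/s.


lambda = c / f = 3.0000e+08 / 1.5981e+10 = 0.01877229 m
G_linear = 0.67000 * (pi * 5.1100 / 0.01877229)^2 = 489983.9
G_dBi = 10 * log10(489983.9) = 56.90 dBi

56.90 dBi


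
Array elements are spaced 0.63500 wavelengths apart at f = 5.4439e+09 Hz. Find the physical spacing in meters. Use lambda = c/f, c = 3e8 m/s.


lambda = c / f = 3.0000e+08 / 5.4439e+09 = 0.05510755 m
d = 0.63500 * 0.05510755 = 0.03499 m

0.03499 m


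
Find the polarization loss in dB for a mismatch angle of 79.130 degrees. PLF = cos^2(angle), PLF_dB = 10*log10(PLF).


PLF_linear = cos^2(79.130 deg) = 0.03556289
PLF_dB = 10 * log10(0.03556289) = -14.49 dB

-14.49 dB


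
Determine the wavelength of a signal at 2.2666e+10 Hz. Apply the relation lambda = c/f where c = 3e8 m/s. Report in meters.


lambda = c / f = 3.0000e+08 / 2.2666e+10 = 0.01324 m

0.01324 m


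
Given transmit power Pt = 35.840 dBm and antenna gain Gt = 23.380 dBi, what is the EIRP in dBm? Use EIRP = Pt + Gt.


EIRP = Pt + Gt = 35.840 + 23.380 = 59.22 dBm

59.22 dBm


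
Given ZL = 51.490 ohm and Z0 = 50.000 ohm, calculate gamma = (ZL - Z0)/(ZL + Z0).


gamma = (51.490 - 50.000) / (51.490 + 50.000) = 0.01468

0.01468


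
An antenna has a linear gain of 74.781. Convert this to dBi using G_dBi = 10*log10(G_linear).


G_dBi = 10 * log10(74.781) = 18.74 dBi

18.74 dBi


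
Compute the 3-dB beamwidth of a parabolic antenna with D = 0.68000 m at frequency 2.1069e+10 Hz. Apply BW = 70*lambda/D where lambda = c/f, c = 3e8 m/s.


lambda = c / f = 3.0000e+08 / 2.1069e+10 = 0.01423893 m
BW = 70 * 0.01423893 / 0.68000 = 1.466 deg

1.466 deg


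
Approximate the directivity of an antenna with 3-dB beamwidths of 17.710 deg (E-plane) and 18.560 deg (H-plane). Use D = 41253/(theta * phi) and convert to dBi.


D_linear = 41253 / (17.710 * 18.560) = 125.5044
D_dBi = 10 * log10(125.5044) = 20.99 dBi

20.99 dBi


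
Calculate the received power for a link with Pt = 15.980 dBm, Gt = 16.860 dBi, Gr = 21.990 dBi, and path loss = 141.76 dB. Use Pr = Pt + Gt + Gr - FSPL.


Pr = 15.980 + 16.860 + 21.990 - 141.76 = -86.93 dBm

-86.93 dBm


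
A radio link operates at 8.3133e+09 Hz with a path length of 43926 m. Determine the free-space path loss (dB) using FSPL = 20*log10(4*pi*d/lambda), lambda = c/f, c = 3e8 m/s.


lambda = c / f = 3.0000e+08 / 8.3133e+09 = 0.03608675 m
FSPL = 20 * log10(4*pi*43926/0.03608675) = 143.7 dB

143.7 dB


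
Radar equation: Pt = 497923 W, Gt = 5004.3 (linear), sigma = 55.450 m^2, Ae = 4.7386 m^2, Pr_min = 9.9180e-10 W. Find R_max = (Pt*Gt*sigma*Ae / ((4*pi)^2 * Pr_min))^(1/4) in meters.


R^4 = 497923*5004.3*55.450*4.7386 / ((4*pi)^2 * 9.9180e-10) = 4.180356e+18
R_max = 4.180356e+18^0.25 = 45217 m

45217 m


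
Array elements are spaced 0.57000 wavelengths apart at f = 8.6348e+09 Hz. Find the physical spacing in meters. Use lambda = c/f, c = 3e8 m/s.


lambda = c / f = 3.0000e+08 / 8.6348e+09 = 0.03474313 m
d = 0.57000 * 0.03474313 = 0.01980 m

0.01980 m


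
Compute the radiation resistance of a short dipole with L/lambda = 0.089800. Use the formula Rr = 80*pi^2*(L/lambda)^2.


Rr = 80 * pi^2 * (0.089800)^2 = 80 * 9.869604 * 8.064040e-03 = 6.367 ohm

6.367 ohm


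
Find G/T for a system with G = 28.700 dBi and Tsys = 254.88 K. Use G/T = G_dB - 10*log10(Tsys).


G/T = 28.700 - 10*log10(254.88) = 28.700 - 24.06336 = 4.637 dB/K

4.637 dB/K


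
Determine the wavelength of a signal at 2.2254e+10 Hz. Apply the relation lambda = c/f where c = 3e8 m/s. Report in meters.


lambda = c / f = 3.0000e+08 / 2.2254e+10 = 0.01348 m

0.01348 m


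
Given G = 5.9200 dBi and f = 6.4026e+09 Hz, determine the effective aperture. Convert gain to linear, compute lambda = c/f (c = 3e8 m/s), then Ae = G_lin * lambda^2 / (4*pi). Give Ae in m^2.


lambda = c / f = 3.0000e+08 / 6.4026e+09 = 0.04685596 m
G_linear = 10^(5.9200/10) = 3.908409
Ae = G_linear * lambda^2 / (4*pi) = 3.908409 * 0.04685596^2 / (4*pi) = 6.828e-04 m^2

6.828e-04 m^2


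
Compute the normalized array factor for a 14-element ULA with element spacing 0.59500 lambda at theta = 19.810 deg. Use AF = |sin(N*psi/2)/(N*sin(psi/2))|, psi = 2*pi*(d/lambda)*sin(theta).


psi = 2*pi*0.59500*sin(19.810 deg) = 1.266984 rad
AF = |sin(14*1.266984/2) / (14*sin(1.266984/2))| = 0.06367

0.06367


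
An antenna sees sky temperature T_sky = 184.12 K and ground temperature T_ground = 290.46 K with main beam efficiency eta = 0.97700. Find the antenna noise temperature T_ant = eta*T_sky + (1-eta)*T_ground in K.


T_ant = 0.97700 * 184.12 + (1 - 0.97700) * 290.46 = 186.6 K

186.6 K


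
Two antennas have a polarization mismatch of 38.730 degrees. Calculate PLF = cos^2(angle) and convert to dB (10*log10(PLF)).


PLF_linear = cos^2(38.730 deg) = 0.6085606
PLF_dB = 10 * log10(0.6085606) = -2.157 dB

-2.157 dB


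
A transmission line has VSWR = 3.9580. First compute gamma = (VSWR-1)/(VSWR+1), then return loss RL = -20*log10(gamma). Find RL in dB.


gamma = (3.9580 - 1) / (3.9580 + 1) = 0.5966115
RL = -20 * log10(0.5966115) = 4.486 dB

4.486 dB


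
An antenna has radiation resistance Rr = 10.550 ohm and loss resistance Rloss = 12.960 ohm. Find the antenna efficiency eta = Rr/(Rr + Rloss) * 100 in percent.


eta = 10.550 / (10.550 + 12.960) * 100 = 44.87%

44.87%


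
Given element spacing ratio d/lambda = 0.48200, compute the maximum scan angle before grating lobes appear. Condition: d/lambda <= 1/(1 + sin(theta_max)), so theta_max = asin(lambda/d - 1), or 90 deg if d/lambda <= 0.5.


lambda/d - 1 = 1/0.48200 - 1 = 1.074689 >= 1
d/lambda <= 0.5, so the array can scan to endfire without grating lobes: theta_max = 90 deg

90 deg


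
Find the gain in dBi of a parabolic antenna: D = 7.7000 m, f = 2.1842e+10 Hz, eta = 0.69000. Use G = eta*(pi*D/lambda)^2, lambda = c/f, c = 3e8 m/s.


lambda = c / f = 3.0000e+08 / 2.1842e+10 = 0.01373501 m
G_linear = 0.69000 * (pi * 7.7000 / 0.01373501)^2 = 2.140289e+06
G_dBi = 10 * log10(2.140289e+06) = 63.30 dBi

63.30 dBi


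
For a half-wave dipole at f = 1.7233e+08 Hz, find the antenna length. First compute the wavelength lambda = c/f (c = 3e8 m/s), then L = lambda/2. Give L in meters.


lambda = c / f = 3.0000e+08 / 1.7233e+08 = 1.740846 m
L = lambda / 2 = 1.740846 / 2 = 0.8704 m

0.8704 m


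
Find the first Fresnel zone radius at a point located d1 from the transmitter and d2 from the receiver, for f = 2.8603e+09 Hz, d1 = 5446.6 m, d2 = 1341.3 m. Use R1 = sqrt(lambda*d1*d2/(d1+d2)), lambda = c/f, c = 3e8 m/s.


lambda = c / f = 3.0000e+08 / 2.8603e+09 = 0.1048841 m
R1 = sqrt(0.1048841 * 5446.6 * 1341.3 / (5446.6 + 1341.3)) = 10.62 m

10.62 m


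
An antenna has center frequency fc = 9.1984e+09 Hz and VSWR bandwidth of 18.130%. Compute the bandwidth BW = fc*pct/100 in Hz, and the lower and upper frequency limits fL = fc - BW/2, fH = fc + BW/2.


BW = 9.1984e+09 * 18.130/100 = 1.667670e+09 Hz
fL = 9.1984e+09 - 1.667670e+09/2 = 8.365e+09 Hz
fH = 9.1984e+09 + 1.667670e+09/2 = 1.003e+10 Hz

BW=1.668e+09 Hz, fL=8.365e+09 Hz, fH=1.003e+10 Hz


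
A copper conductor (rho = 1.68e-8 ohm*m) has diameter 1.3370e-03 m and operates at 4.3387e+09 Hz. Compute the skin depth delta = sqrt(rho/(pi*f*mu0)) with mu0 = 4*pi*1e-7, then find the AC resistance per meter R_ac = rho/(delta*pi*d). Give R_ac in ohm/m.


delta = sqrt(1.68e-8 / (pi * 4.3387e+09 * 4*pi*1e-7)) = 9.903643e-07 m
R_ac = 1.68e-8 / (9.903643e-07 * pi * 1.3370e-03) = 4.039 ohm/m

4.039 ohm/m


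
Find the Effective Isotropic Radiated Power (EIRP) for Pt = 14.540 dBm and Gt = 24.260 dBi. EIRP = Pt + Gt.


EIRP = Pt + Gt = 14.540 + 24.260 = 38.80 dBm

38.80 dBm


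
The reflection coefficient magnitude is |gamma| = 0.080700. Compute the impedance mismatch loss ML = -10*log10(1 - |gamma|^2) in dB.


ML = -10 * log10(1 - 0.080700^2) = -10 * log10(0.99348751) = 0.02838 dB

0.02838 dB


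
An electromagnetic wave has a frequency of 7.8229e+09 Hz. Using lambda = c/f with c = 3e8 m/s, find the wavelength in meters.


lambda = c / f = 3.0000e+08 / 7.8229e+09 = 0.03835 m

0.03835 m


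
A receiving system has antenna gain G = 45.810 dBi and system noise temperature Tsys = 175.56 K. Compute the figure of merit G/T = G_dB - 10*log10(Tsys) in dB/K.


G/T = 45.810 - 10*log10(175.56) = 45.810 - 22.44426 = 23.37 dB/K

23.37 dB/K


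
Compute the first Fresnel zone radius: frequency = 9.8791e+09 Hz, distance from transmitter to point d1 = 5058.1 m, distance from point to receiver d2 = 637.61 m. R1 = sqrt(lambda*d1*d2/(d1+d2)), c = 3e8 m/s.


lambda = c / f = 3.0000e+08 / 9.8791e+09 = 0.03036714 m
R1 = sqrt(0.03036714 * 5058.1 * 637.61 / (5058.1 + 637.61)) = 4.147 m

4.147 m


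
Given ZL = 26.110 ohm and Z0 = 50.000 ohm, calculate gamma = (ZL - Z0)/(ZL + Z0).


gamma = (26.110 - 50.000) / (26.110 + 50.000) = -0.3139

-0.3139


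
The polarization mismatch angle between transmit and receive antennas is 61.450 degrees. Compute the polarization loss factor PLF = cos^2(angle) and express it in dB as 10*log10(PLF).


PLF_linear = cos^2(61.450 deg) = 0.2284128
PLF_dB = 10 * log10(0.2284128) = -6.413 dB

-6.413 dB


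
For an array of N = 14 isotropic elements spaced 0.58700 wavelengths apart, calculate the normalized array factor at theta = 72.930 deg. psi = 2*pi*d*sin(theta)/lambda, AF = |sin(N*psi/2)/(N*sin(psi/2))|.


psi = 2*pi*0.58700*sin(72.930 deg) = 3.525752 rad
AF = |sin(14*3.525752/2) / (14*sin(3.525752/2))| = 0.03181

0.03181


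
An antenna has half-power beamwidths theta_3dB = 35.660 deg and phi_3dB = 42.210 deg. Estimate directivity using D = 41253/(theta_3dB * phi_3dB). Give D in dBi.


D_linear = 41253 / (35.660 * 42.210) = 27.40683
D_dBi = 10 * log10(27.40683) = 14.38 dBi

14.38 dBi


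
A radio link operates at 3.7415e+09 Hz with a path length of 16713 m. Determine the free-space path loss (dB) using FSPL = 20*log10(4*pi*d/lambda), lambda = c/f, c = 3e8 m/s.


lambda = c / f = 3.0000e+08 / 3.7415e+09 = 0.08018175 m
FSPL = 20 * log10(4*pi*16713/0.08018175) = 128.4 dB

128.4 dB


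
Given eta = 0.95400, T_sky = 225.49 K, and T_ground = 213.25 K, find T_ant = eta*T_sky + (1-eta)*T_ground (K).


T_ant = 0.95400 * 225.49 + (1 - 0.95400) * 213.25 = 224.9 K

224.9 K


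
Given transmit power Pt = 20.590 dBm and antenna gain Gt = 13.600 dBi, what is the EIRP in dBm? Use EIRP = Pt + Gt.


EIRP = Pt + Gt = 20.590 + 13.600 = 34.19 dBm

34.19 dBm


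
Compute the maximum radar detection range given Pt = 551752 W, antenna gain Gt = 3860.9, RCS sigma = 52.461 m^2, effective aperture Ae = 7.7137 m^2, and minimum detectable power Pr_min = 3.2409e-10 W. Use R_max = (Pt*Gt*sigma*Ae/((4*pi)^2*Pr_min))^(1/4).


R^4 = 551752*3860.9*52.461*7.7137 / ((4*pi)^2 * 3.2409e-10) = 1.684405e+19
R_max = 1.684405e+19^0.25 = 64064 m

64064 m


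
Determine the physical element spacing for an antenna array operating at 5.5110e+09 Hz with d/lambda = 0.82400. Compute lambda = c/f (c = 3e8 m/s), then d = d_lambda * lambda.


lambda = c / f = 3.0000e+08 / 5.5110e+09 = 0.05443658 m
d = 0.82400 * 0.05443658 = 0.04486 m

0.04486 m


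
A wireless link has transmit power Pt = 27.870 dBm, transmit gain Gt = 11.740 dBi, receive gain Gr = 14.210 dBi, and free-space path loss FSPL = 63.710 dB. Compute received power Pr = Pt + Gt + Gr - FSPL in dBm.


Pr = 27.870 + 11.740 + 14.210 - 63.710 = -9.89 dBm

-9.89 dBm


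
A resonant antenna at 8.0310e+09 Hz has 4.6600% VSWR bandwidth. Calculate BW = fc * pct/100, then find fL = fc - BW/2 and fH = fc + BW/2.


BW = 8.0310e+09 * 4.6600/100 = 3.742446e+08 Hz
fL = 8.0310e+09 - 3.742446e+08/2 = 7.844e+09 Hz
fH = 8.0310e+09 + 3.742446e+08/2 = 8.218e+09 Hz

BW=3.742e+08 Hz, fL=7.844e+09 Hz, fH=8.218e+09 Hz


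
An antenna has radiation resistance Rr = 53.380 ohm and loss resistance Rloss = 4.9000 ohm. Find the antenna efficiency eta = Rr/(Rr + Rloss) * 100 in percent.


eta = 53.380 / (53.380 + 4.9000) * 100 = 91.59%

91.59%


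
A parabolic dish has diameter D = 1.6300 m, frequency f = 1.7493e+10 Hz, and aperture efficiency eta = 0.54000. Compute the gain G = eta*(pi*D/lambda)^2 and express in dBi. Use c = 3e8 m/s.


lambda = c / f = 3.0000e+08 / 1.7493e+10 = 0.01714972 m
G_linear = 0.54000 * (pi * 1.6300 / 0.01714972)^2 = 48145.38
G_dBi = 10 * log10(48145.38) = 46.83 dBi

46.83 dBi


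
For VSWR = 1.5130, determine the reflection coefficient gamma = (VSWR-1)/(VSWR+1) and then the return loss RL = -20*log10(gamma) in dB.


gamma = (1.5130 - 1) / (1.5130 + 1) = 0.2041385
RL = -20 * log10(0.2041385) = 13.80 dB

13.80 dB


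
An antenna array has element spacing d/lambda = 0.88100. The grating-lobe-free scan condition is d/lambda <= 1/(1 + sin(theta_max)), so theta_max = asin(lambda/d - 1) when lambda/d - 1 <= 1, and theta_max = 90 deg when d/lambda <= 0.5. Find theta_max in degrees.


lambda/d - 1 = 1/0.88100 - 1 = 0.1350738
theta_max = asin(0.1350738) = 7.763 deg

7.763 deg


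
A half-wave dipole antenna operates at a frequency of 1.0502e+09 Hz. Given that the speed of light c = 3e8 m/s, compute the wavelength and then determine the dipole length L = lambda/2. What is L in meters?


lambda = c / f = 3.0000e+08 / 1.0502e+09 = 0.2856599 m
L = lambda / 2 = 0.2856599 / 2 = 0.1428 m

0.1428 m


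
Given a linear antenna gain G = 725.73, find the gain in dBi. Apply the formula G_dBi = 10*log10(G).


G_dBi = 10 * log10(725.73) = 28.61 dBi

28.61 dBi


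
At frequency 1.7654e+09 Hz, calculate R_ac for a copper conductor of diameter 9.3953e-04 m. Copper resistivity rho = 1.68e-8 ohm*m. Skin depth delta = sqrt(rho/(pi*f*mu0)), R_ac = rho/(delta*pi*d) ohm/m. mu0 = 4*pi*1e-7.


delta = sqrt(1.68e-8 / (pi * 1.7654e+09 * 4*pi*1e-7)) = 1.552577e-06 m
R_ac = 1.68e-8 / (1.552577e-06 * pi * 9.3953e-04) = 3.666 ohm/m

3.666 ohm/m


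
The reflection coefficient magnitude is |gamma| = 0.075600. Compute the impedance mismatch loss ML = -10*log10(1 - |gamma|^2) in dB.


ML = -10 * log10(1 - 0.075600^2) = -10 * log10(0.99428464) = 0.02489 dB

0.02489 dB


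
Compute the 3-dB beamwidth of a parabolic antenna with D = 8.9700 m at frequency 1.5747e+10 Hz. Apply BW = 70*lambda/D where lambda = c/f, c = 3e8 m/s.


lambda = c / f = 3.0000e+08 / 1.5747e+10 = 0.01905125 m
BW = 70 * 0.01905125 / 8.9700 = 0.1487 deg

0.1487 deg


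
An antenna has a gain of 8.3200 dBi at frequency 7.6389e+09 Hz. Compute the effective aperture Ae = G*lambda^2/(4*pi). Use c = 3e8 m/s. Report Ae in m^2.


lambda = c / f = 3.0000e+08 / 7.6389e+09 = 0.03927267 m
G_linear = 10^(8.3200/10) = 6.792036
Ae = G_linear * lambda^2 / (4*pi) = 6.792036 * 0.03927267^2 / (4*pi) = 8.336e-04 m^2

8.336e-04 m^2


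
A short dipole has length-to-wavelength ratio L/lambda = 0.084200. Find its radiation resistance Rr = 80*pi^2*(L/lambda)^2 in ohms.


Rr = 80 * pi^2 * (0.084200)^2 = 80 * 9.869604 * 7.089640e-03 = 5.598 ohm

5.598 ohm


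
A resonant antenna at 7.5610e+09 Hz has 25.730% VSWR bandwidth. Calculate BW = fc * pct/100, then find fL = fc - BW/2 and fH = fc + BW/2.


BW = 7.5610e+09 * 25.730/100 = 1.945445e+09 Hz
fL = 7.5610e+09 - 1.945445e+09/2 = 6.588e+09 Hz
fH = 7.5610e+09 + 1.945445e+09/2 = 8.534e+09 Hz

BW=1.945e+09 Hz, fL=6.588e+09 Hz, fH=8.534e+09 Hz


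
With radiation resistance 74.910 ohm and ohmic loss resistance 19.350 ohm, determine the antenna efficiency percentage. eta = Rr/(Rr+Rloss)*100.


eta = 74.910 / (74.910 + 19.350) * 100 = 79.47%

79.47%


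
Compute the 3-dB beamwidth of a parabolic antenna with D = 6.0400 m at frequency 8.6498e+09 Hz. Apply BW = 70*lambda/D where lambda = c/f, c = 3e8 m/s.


lambda = c / f = 3.0000e+08 / 8.6498e+09 = 0.03468288 m
BW = 70 * 0.03468288 / 6.0400 = 0.4020 deg

0.4020 deg


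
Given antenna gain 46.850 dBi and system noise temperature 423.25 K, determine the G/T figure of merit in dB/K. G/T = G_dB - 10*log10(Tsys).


G/T = 46.850 - 10*log10(423.25) = 46.850 - 26.26597 = 20.58 dB/K

20.58 dB/K


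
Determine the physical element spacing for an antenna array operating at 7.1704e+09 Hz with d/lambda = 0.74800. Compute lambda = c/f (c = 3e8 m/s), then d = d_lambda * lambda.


lambda = c / f = 3.0000e+08 / 7.1704e+09 = 0.04183867 m
d = 0.74800 * 0.04183867 = 0.03130 m

0.03130 m


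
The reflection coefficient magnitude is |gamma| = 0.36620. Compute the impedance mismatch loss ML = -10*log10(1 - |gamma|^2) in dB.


ML = -10 * log10(1 - 0.36620^2) = -10 * log10(0.86589756) = 0.6253 dB

0.6253 dB


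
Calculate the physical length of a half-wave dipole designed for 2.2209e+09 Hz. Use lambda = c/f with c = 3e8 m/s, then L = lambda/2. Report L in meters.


lambda = c / f = 3.0000e+08 / 2.2209e+09 = 0.1350804 m
L = lambda / 2 = 0.1350804 / 2 = 0.06754 m

0.06754 m


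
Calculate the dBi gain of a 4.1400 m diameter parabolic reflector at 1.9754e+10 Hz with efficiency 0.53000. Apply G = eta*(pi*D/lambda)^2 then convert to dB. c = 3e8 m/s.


lambda = c / f = 3.0000e+08 / 1.9754e+10 = 0.01518680 m
G_linear = 0.53000 * (pi * 4.1400 / 0.01518680)^2 = 388726.1
G_dBi = 10 * log10(388726.1) = 55.90 dBi

55.90 dBi


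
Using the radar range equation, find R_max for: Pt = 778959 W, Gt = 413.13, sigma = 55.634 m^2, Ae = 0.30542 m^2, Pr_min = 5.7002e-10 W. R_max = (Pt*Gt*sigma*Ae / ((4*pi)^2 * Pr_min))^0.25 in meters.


R^4 = 778959*413.13*55.634*0.30542 / ((4*pi)^2 * 5.7002e-10) = 6.074762e+16
R_max = 6.074762e+16^0.25 = 15699 m

15699 m


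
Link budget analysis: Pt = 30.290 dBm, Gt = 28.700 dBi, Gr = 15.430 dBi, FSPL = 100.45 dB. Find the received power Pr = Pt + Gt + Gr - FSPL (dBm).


Pr = 30.290 + 28.700 + 15.430 - 100.45 = -26.03 dBm

-26.03 dBm


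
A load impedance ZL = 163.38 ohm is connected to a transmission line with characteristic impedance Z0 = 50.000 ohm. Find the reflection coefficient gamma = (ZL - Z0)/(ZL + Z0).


gamma = (163.38 - 50.000) / (163.38 + 50.000) = 0.5314

0.5314


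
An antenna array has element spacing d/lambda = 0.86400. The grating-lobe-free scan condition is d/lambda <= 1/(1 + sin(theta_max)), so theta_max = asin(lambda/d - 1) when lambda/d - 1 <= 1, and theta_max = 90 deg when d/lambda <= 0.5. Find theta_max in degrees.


lambda/d - 1 = 1/0.86400 - 1 = 0.1574074
theta_max = asin(0.1574074) = 9.056 deg

9.056 deg


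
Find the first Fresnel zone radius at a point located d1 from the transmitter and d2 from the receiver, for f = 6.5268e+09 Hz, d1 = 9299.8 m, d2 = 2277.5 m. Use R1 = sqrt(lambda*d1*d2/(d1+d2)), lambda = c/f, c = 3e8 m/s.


lambda = c / f = 3.0000e+08 / 6.5268e+09 = 0.04596433 m
R1 = sqrt(0.04596433 * 9299.8 * 2277.5 / (9299.8 + 2277.5)) = 9.170 m

9.170 m


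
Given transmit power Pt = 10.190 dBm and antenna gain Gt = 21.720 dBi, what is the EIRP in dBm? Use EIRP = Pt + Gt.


EIRP = Pt + Gt = 10.190 + 21.720 = 31.91 dBm

31.91 dBm


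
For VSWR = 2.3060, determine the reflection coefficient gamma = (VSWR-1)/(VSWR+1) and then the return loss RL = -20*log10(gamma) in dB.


gamma = (2.3060 - 1) / (2.3060 + 1) = 0.3950393
RL = -20 * log10(0.3950393) = 8.067 dB

8.067 dB


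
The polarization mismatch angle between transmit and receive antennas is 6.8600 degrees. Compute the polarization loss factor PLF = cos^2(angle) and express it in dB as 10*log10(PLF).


PLF_linear = cos^2(6.8600 deg) = 0.9857332
PLF_dB = 10 * log10(0.9857332) = -0.06241 dB

-0.06241 dB


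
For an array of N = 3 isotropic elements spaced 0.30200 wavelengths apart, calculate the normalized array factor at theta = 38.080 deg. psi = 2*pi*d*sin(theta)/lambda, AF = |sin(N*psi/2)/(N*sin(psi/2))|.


psi = 2*pi*0.30200*sin(38.080 deg) = 1.170318 rad
AF = |sin(3*1.170318/2) / (3*sin(1.170318/2))| = 0.5932

0.5932


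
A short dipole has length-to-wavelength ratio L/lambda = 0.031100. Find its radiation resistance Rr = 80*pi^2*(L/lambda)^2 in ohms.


Rr = 80 * pi^2 * (0.031100)^2 = 80 * 9.869604 * 9.672100e-04 = 0.7637 ohm

0.7637 ohm


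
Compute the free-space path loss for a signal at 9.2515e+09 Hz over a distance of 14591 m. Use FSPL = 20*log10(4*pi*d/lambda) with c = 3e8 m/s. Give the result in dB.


lambda = c / f = 3.0000e+08 / 9.2515e+09 = 0.03242717 m
FSPL = 20 * log10(4*pi*14591/0.03242717) = 135.0 dB

135.0 dB


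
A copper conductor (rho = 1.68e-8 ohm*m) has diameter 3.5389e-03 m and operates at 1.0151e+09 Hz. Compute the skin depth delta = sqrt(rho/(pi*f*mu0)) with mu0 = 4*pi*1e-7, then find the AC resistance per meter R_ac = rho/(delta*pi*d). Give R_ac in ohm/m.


delta = sqrt(1.68e-8 / (pi * 1.0151e+09 * 4*pi*1e-7)) = 2.047483e-06 m
R_ac = 1.68e-8 / (2.047483e-06 * pi * 3.5389e-03) = 0.7380 ohm/m

0.7380 ohm/m


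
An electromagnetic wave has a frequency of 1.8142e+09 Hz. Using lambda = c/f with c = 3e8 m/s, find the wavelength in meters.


lambda = c / f = 3.0000e+08 / 1.8142e+09 = 0.1654 m

0.1654 m


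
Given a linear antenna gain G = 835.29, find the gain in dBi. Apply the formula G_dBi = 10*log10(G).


G_dBi = 10 * log10(835.29) = 29.22 dBi

29.22 dBi


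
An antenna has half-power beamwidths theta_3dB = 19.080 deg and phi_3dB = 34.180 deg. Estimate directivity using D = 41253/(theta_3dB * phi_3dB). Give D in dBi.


D_linear = 41253 / (19.080 * 34.180) = 63.25649
D_dBi = 10 * log10(63.25649) = 18.01 dBi

18.01 dBi


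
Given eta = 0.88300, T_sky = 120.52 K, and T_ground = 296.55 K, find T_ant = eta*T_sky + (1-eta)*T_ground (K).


T_ant = 0.88300 * 120.52 + (1 - 0.88300) * 296.55 = 141.1 K

141.1 K


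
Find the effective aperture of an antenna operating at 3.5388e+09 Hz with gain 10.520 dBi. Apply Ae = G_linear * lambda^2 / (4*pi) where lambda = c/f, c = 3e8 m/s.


lambda = c / f = 3.0000e+08 / 3.5388e+09 = 0.08477450 m
G_linear = 10^(10.520/10) = 11.27197
Ae = G_linear * lambda^2 / (4*pi) = 11.27197 * 0.08477450^2 / (4*pi) = 6.446e-03 m^2

6.446e-03 m^2


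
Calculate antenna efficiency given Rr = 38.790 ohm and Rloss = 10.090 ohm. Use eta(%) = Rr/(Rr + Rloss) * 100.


eta = 38.790 / (38.790 + 10.090) * 100 = 79.36%

79.36%


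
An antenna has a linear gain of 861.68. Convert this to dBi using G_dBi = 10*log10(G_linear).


G_dBi = 10 * log10(861.68) = 29.35 dBi

29.35 dBi


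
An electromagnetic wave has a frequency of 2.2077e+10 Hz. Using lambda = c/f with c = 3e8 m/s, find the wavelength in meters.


lambda = c / f = 3.0000e+08 / 2.2077e+10 = 0.01359 m

0.01359 m


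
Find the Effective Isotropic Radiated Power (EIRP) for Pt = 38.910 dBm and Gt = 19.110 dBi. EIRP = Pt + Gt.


EIRP = Pt + Gt = 38.910 + 19.110 = 58.02 dBm

58.02 dBm


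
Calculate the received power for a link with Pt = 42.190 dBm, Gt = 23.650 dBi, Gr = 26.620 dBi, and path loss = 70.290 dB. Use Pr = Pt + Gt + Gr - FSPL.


Pr = 42.190 + 23.650 + 26.620 - 70.290 = 22.17 dBm

22.17 dBm


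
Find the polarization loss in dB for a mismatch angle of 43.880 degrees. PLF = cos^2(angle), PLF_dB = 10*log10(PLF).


PLF_linear = cos^2(43.880 deg) = 0.5195427
PLF_dB = 10 * log10(0.5195427) = -2.844 dB

-2.844 dB


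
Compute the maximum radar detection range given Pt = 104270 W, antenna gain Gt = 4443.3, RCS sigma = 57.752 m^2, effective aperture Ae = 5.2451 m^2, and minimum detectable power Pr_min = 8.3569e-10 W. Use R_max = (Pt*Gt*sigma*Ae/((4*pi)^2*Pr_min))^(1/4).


R^4 = 104270*4443.3*57.752*5.2451 / ((4*pi)^2 * 8.3569e-10) = 1.063459e+18
R_max = 1.063459e+18^0.25 = 32113 m

32113 m


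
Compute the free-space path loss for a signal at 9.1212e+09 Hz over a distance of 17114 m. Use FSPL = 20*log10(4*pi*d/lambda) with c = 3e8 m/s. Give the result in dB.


lambda = c / f = 3.0000e+08 / 9.1212e+09 = 0.03289041 m
FSPL = 20 * log10(4*pi*17114/0.03289041) = 136.3 dB

136.3 dB


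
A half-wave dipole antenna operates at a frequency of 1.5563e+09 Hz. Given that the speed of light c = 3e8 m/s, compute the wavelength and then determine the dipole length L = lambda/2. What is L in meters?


lambda = c / f = 3.0000e+08 / 1.5563e+09 = 0.1927649 m
L = lambda / 2 = 0.1927649 / 2 = 0.09638 m

0.09638 m


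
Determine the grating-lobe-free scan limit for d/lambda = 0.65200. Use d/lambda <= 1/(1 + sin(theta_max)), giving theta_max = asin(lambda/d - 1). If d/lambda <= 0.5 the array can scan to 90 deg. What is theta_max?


lambda/d - 1 = 1/0.65200 - 1 = 0.5337423
theta_max = asin(0.5337423) = 32.26 deg

32.26 deg


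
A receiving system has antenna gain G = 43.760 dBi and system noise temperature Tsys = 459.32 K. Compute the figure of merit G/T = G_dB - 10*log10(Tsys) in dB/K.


G/T = 43.760 - 10*log10(459.32) = 43.760 - 26.62115 = 17.14 dB/K

17.14 dB/K


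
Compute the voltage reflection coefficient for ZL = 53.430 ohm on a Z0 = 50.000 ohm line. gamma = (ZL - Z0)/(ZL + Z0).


gamma = (53.430 - 50.000) / (53.430 + 50.000) = 0.03316

0.03316


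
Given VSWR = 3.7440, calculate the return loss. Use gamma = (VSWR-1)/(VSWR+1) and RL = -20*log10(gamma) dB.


gamma = (3.7440 - 1) / (3.7440 + 1) = 0.5784148
RL = -20 * log10(0.5784148) = 4.755 dB

4.755 dB


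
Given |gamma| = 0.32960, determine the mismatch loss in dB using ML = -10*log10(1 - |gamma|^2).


ML = -10 * log10(1 - 0.32960^2) = -10 * log10(0.89136384) = 0.4994 dB

0.4994 dB


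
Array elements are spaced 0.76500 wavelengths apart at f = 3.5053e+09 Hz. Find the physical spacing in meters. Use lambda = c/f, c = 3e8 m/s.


lambda = c / f = 3.0000e+08 / 3.5053e+09 = 0.08558469 m
d = 0.76500 * 0.08558469 = 0.06547 m

0.06547 m


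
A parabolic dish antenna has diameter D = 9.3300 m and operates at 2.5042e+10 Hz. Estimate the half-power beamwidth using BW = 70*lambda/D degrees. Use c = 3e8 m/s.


lambda = c / f = 3.0000e+08 / 2.5042e+10 = 0.01197987 m
BW = 70 * 0.01197987 / 9.3300 = 0.08988 deg

0.08988 deg


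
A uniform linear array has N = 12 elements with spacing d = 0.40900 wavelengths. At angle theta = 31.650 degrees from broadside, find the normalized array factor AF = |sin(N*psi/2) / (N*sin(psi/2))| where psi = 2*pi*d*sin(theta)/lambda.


psi = 2*pi*0.40900*sin(31.650 deg) = 1.348460 rad
AF = |sin(12*1.348460/2) / (12*sin(1.348460/2))| = 0.1298

0.1298


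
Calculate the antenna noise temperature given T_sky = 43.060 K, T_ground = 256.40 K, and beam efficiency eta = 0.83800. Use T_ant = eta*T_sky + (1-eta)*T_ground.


T_ant = 0.83800 * 43.060 + (1 - 0.83800) * 256.40 = 77.62 K

77.62 K


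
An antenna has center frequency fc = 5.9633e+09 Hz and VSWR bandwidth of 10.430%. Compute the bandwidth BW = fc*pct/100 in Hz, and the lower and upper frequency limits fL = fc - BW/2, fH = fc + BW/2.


BW = 5.9633e+09 * 10.430/100 = 6.219722e+08 Hz
fL = 5.9633e+09 - 6.219722e+08/2 = 5.652e+09 Hz
fH = 5.9633e+09 + 6.219722e+08/2 = 6.274e+09 Hz

BW=6.220e+08 Hz, fL=5.652e+09 Hz, fH=6.274e+09 Hz


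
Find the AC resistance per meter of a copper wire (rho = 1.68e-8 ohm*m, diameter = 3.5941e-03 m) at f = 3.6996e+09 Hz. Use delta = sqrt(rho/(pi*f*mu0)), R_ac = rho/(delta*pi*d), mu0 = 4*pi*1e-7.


delta = sqrt(1.68e-8 / (pi * 3.6996e+09 * 4*pi*1e-7)) = 1.072500e-06 m
R_ac = 1.68e-8 / (1.072500e-06 * pi * 3.5941e-03) = 1.387 ohm/m

1.387 ohm/m


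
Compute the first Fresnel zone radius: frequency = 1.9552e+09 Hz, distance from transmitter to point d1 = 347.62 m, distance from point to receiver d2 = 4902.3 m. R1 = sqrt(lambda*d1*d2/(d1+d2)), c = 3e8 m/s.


lambda = c / f = 3.0000e+08 / 1.9552e+09 = 0.1534370 m
R1 = sqrt(0.1534370 * 347.62 * 4902.3 / (347.62 + 4902.3)) = 7.057 m

7.057 m


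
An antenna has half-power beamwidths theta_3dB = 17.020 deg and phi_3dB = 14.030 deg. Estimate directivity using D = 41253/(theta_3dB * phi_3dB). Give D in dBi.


D_linear = 41253 / (17.020 * 14.030) = 172.7581
D_dBi = 10 * log10(172.7581) = 22.37 dBi

22.37 dBi


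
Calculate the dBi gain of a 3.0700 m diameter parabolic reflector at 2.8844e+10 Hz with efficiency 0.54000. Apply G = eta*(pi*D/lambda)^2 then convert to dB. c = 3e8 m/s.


lambda = c / f = 3.0000e+08 / 2.8844e+10 = 0.01040078 m
G_linear = 0.54000 * (pi * 3.0700 / 0.01040078)^2 = 464342.5
G_dBi = 10 * log10(464342.5) = 56.67 dBi

56.67 dBi


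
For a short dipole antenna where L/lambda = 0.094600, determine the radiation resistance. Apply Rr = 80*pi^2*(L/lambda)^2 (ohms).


Rr = 80 * pi^2 * (0.094600)^2 = 80 * 9.869604 * 8.949160e-03 = 7.066 ohm

7.066 ohm


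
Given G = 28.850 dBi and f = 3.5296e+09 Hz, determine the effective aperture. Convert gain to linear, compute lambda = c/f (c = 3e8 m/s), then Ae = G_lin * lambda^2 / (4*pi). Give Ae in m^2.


lambda = c / f = 3.0000e+08 / 3.5296e+09 = 0.08499547 m
G_linear = 10^(28.850/10) = 767.3615
Ae = G_linear * lambda^2 / (4*pi) = 767.3615 * 0.08499547^2 / (4*pi) = 0.4411 m^2

0.4411 m^2


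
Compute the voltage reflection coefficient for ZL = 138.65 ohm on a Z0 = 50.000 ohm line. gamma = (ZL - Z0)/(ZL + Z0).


gamma = (138.65 - 50.000) / (138.65 + 50.000) = 0.4699

0.4699


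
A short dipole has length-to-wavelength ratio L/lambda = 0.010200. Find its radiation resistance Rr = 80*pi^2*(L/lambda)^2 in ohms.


Rr = 80 * pi^2 * (0.010200)^2 = 80 * 9.869604 * 1.040400e-04 = 0.08215 ohm

0.08215 ohm


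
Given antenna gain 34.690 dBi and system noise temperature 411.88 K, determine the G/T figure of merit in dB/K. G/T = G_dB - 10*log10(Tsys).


G/T = 34.690 - 10*log10(411.88) = 34.690 - 26.14771 = 8.542 dB/K

8.542 dB/K


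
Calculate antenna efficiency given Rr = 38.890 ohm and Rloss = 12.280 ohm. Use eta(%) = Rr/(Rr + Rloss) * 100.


eta = 38.890 / (38.890 + 12.280) * 100 = 76.00%

76.00%


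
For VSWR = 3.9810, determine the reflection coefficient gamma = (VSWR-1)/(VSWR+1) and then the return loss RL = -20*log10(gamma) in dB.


gamma = (3.9810 - 1) / (3.9810 + 1) = 0.5984742
RL = -20 * log10(0.5984742) = 4.459 dB

4.459 dB


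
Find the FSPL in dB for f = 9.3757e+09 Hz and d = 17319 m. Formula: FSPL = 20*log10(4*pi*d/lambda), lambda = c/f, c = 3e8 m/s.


lambda = c / f = 3.0000e+08 / 9.3757e+09 = 0.03199761 m
FSPL = 20 * log10(4*pi*17319/0.03199761) = 136.7 dB

136.7 dB


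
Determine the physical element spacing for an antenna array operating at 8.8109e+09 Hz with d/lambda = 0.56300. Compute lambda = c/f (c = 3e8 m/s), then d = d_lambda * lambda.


lambda = c / f = 3.0000e+08 / 8.8109e+09 = 0.03404874 m
d = 0.56300 * 0.03404874 = 0.01917 m

0.01917 m


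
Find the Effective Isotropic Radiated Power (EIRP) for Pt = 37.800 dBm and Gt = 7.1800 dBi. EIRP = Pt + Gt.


EIRP = Pt + Gt = 37.800 + 7.1800 = 44.98 dBm

44.98 dBm


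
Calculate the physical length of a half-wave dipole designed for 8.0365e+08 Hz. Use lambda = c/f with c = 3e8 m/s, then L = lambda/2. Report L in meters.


lambda = c / f = 3.0000e+08 / 8.0365e+08 = 0.3732968 m
L = lambda / 2 = 0.3732968 / 2 = 0.1866 m

0.1866 m


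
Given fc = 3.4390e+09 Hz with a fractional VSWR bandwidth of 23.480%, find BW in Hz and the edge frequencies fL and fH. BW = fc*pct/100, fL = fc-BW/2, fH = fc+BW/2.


BW = 3.4390e+09 * 23.480/100 = 8.074772e+08 Hz
fL = 3.4390e+09 - 8.074772e+08/2 = 3.035e+09 Hz
fH = 3.4390e+09 + 8.074772e+08/2 = 3.843e+09 Hz

BW=8.075e+08 Hz, fL=3.035e+09 Hz, fH=3.843e+09 Hz


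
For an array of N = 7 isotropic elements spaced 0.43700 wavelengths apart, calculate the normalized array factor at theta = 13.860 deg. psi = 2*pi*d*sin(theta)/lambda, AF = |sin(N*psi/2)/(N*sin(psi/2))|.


psi = 2*pi*0.43700*sin(13.860 deg) = 0.6577457 rad
AF = |sin(7*0.6577457/2) / (7*sin(0.6577457/2))| = 0.3292

0.3292


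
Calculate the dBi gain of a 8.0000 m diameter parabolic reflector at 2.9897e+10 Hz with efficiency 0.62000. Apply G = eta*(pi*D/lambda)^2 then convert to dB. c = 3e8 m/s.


lambda = c / f = 3.0000e+08 / 2.9897e+10 = 0.01003445 m
G_linear = 0.62000 * (pi * 8.0000 / 0.01003445)^2 = 3.889415e+06
G_dBi = 10 * log10(3.889415e+06) = 65.90 dBi

65.90 dBi


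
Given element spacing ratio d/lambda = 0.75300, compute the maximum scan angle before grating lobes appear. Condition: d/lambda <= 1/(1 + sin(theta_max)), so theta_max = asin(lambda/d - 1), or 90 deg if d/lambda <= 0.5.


lambda/d - 1 = 1/0.75300 - 1 = 0.3280212
theta_max = asin(0.3280212) = 19.15 deg

19.15 deg


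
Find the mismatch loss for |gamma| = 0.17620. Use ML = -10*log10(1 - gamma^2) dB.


ML = -10 * log10(1 - 0.17620^2) = -10 * log10(0.96895356) = 0.1370 dB

0.1370 dB


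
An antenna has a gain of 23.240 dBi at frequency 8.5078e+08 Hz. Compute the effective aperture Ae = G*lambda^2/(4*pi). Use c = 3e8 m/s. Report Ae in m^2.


lambda = c / f = 3.0000e+08 / 8.5078e+08 = 0.3526176 m
G_linear = 10^(23.240/10) = 210.8628
Ae = G_linear * lambda^2 / (4*pi) = 210.8628 * 0.3526176^2 / (4*pi) = 2.086 m^2

2.086 m^2


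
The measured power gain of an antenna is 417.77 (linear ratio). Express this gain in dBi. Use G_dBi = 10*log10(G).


G_dBi = 10 * log10(417.77) = 26.21 dBi

26.21 dBi


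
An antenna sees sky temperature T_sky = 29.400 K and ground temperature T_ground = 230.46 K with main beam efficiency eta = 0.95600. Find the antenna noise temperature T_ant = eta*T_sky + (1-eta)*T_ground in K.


T_ant = 0.95600 * 29.400 + (1 - 0.95600) * 230.46 = 38.25 K

38.25 K


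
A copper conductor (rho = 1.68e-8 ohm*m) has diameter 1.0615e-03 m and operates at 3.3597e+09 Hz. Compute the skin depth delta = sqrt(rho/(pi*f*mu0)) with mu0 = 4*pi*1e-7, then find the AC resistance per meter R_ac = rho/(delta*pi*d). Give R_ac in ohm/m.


delta = sqrt(1.68e-8 / (pi * 3.3597e+09 * 4*pi*1e-7)) = 1.125446e-06 m
R_ac = 1.68e-8 / (1.125446e-06 * pi * 1.0615e-03) = 4.476 ohm/m

4.476 ohm/m


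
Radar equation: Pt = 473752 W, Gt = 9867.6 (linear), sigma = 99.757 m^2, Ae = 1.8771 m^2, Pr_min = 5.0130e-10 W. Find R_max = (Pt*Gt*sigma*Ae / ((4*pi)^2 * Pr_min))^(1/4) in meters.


R^4 = 473752*9867.6*99.757*1.8771 / ((4*pi)^2 * 5.0130e-10) = 1.105798e+19
R_max = 1.105798e+19^0.25 = 57666 m

57666 m


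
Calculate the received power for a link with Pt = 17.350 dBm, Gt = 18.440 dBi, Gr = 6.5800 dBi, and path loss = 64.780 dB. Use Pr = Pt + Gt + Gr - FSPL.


Pr = 17.350 + 18.440 + 6.5800 - 64.780 = -22.41 dBm

-22.41 dBm


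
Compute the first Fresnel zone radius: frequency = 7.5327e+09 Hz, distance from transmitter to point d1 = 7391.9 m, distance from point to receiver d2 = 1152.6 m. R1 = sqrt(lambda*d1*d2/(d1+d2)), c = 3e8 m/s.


lambda = c / f = 3.0000e+08 / 7.5327e+09 = 0.03982636 m
R1 = sqrt(0.03982636 * 7391.9 * 1152.6 / (7391.9 + 1152.6)) = 6.302 m

6.302 m


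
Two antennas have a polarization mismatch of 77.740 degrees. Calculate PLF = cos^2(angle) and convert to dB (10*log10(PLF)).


PLF_linear = cos^2(77.740 deg) = 0.04509177
PLF_dB = 10 * log10(0.04509177) = -13.46 dB

-13.46 dB


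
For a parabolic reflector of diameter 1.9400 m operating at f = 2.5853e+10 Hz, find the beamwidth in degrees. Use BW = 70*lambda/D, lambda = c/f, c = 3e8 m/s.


lambda = c / f = 3.0000e+08 / 2.5853e+10 = 0.01160407 m
BW = 70 * 0.01160407 / 1.9400 = 0.4187 deg

0.4187 deg


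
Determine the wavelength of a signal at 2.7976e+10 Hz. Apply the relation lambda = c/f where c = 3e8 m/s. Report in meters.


lambda = c / f = 3.0000e+08 / 2.7976e+10 = 0.01072 m

0.01072 m


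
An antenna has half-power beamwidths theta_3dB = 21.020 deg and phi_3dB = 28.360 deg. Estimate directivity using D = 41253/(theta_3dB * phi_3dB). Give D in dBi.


D_linear = 41253 / (21.020 * 28.360) = 69.20167
D_dBi = 10 * log10(69.20167) = 18.40 dBi

18.40 dBi


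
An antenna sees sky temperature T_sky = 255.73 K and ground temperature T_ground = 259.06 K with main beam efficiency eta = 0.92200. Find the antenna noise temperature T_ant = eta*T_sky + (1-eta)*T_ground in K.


T_ant = 0.92200 * 255.73 + (1 - 0.92200) * 259.06 = 256.0 K

256.0 K


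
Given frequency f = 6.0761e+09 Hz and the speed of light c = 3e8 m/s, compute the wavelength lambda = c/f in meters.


lambda = c / f = 3.0000e+08 / 6.0761e+09 = 0.04937 m

0.04937 m


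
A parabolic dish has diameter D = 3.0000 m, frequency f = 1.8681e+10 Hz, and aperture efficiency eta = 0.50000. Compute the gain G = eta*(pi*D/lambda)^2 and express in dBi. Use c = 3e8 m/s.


lambda = c / f = 3.0000e+08 / 1.8681e+10 = 0.01605910 m
G_linear = 0.50000 * (pi * 3.0000 / 0.01605910)^2 = 172214.6
G_dBi = 10 * log10(172214.6) = 52.36 dBi

52.36 dBi


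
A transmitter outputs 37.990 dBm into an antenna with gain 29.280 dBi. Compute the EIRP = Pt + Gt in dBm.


EIRP = Pt + Gt = 37.990 + 29.280 = 67.27 dBm

67.27 dBm


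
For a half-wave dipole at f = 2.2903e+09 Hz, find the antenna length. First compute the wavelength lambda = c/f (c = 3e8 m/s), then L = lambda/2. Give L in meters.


lambda = c / f = 3.0000e+08 / 2.2903e+09 = 0.1309872 m
L = lambda / 2 = 0.1309872 / 2 = 0.06549 m

0.06549 m


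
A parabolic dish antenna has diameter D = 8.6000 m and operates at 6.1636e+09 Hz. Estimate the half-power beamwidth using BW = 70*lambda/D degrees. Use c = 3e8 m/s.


lambda = c / f = 3.0000e+08 / 6.1636e+09 = 0.04867285 m
BW = 70 * 0.04867285 / 8.6000 = 0.3962 deg

0.3962 deg


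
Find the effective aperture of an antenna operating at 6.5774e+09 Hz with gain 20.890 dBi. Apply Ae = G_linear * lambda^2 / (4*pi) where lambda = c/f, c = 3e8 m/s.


lambda = c / f = 3.0000e+08 / 6.5774e+09 = 0.04561073 m
G_linear = 10^(20.890/10) = 122.7439
Ae = G_linear * lambda^2 / (4*pi) = 122.7439 * 0.04561073^2 / (4*pi) = 0.02032 m^2

0.02032 m^2


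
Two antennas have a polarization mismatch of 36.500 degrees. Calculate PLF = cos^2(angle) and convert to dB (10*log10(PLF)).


PLF_linear = cos^2(36.500 deg) = 0.6461859
PLF_dB = 10 * log10(0.6461859) = -1.896 dB

-1.896 dB


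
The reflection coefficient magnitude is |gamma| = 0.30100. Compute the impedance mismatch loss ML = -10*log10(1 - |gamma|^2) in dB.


ML = -10 * log10(1 - 0.30100^2) = -10 * log10(0.909399) = 0.4125 dB

0.4125 dB


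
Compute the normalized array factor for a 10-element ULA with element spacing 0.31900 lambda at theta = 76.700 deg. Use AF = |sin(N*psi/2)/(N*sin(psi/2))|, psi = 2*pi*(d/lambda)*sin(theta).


psi = 2*pi*0.31900*sin(76.700 deg) = 1.950578 rad
AF = |sin(10*1.950578/2) / (10*sin(1.950578/2))| = 0.03893

0.03893
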